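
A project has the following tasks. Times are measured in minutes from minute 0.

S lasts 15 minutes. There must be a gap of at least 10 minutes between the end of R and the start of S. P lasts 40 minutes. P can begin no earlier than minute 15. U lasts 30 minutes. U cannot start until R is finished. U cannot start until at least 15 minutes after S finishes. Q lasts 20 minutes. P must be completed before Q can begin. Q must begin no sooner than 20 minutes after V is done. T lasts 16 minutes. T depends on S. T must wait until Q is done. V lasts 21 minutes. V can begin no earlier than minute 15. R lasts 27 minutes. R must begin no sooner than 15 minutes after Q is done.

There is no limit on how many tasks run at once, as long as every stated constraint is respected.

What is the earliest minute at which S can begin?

128

After its own release at minute 15, V can start at minute 15 and finishes at minute 36.
After its own release at minute 15, P can start at minute 15 and finishes at minute 55.
For Q: P (finishes minute 55); V (finishes minute 36, plus 20-minute gap → minute 56). Taking the maximum gives a start of minute 56, and it finishes at 56 + 20 = minute 76.
After Q (finishes minute 76, plus 15-minute gap → minute 91), R can start at minute 91 and finishes at minute 118.
S waits on R (finishes minute 118, plus 10-minute gap → minute 128), so the earliest it can start is minute 128.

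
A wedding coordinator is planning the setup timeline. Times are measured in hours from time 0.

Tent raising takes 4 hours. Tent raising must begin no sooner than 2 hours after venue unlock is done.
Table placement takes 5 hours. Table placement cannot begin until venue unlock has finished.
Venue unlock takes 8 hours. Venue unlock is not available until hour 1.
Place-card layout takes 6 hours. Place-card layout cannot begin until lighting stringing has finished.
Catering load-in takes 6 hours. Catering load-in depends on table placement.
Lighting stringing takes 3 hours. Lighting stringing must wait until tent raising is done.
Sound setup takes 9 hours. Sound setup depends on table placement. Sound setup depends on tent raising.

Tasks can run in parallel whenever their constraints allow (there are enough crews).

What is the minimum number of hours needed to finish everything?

24

Venue unlock cannot begin until its own release at hour 1. It runs from hour 1 to 1 + 8 = hour 9.
Table placement cannot begin until venue unlock (finishes hour 9). It runs from hour 9 to 9 + 5 = hour 14.
After table placement (finishes hour 14), catering load-in can start at hour 14 and finishes at hour 20.
Tent raising waits on venue unlock (finishes hour 9, plus 2-hour gap → hour 11), so it starts at hour 11 and finishes at 11 + 4 = hour 15.
Sound setup needs all of table placement (finishes hour 14); tent raising (finishes hour 15). That puts its earliest start at hour 15; it finishes at 15 + 9 = hour 24.
Lighting stringing waits on tent raising (finishes hour 15), so it starts at hour 15 and finishes at 15 + 3 = hour 18.
After lighting stringing (finishes hour 18), place-card layout can start at hour 18 and finishes at hour 24.
All tasks are finished once the last one completes. Finish times: Venue unlock at 9, Tent raising at 15, Table placement at 14, Lighting stringing at 18, Sound setup at 24, Catering load-in at 20, Place-card layout at 24. The latest is hour 24.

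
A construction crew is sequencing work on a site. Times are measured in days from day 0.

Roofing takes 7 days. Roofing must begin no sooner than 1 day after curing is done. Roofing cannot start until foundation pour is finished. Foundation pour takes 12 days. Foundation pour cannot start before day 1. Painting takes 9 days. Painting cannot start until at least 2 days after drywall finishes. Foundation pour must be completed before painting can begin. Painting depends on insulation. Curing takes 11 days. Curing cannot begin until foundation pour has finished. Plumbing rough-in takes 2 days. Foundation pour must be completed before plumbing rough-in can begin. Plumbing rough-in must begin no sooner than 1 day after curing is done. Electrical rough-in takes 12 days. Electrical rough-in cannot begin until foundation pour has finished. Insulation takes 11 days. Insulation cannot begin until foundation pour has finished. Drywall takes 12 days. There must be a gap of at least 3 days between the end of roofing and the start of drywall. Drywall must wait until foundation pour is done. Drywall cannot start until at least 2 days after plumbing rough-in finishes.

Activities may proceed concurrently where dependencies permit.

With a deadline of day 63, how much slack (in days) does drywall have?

5

After its own release at day 1, foundation pour can start at day 1 and finishes at day 13.
After foundation pour (finishes day 13), curing can start at day 13 and finishes at day 24.
Plumbing rough-in cannot start until foundation pour (finishes day 13); curing (finishes day 24, plus 1-day gap → day 25). The controlling bound is day 25, so plumbing rough-in finishes at 25 + 2 = day 27.
Roofing needs all of curing (finishes day 24, plus 1-day gap → day 25); foundation pour (finishes day 13). That puts its earliest start at day 25; it finishes at 25 + 7 = day 32.
Drywall has to wait for roofing (finishes day 32, plus 3-day gap → day 35); foundation pour (finishes day 13); plumbing rough-in (finishes day 27, plus 2-day gap → day 29). The latest of these is day 35, so drywall runs day 35 to 35 + 12 = day 47.

Working backward from the deadline:
Nothing follows painting; the deadline of day 63 is its only limit. It must start by 63 − 9 = day 54.
Drywall must finish before painting (must start by day 54, minus 2-day gap → day 52). With a 12-day duration, drywall must start by 52 − 12 = day 40.
So drywall can start as early as day 35 and as late as day 40, giving 40 − 35 = 5 days of slack.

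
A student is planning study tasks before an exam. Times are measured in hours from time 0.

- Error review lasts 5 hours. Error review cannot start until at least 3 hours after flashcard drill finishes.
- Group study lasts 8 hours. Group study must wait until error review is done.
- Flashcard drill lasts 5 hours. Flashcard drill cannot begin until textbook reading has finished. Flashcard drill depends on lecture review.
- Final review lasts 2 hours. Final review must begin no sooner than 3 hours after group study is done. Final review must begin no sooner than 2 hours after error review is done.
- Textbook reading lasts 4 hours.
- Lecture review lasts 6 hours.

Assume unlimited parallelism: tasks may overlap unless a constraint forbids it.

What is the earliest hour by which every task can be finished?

32

Lecture review can start immediately at hour 0; it finishes at hour 6.
Textbook reading has no prerequisites, so it starts at hour 0 and finishes at hour 4.
Flashcard drill needs all of textbook reading (finishes hour 4); lecture review (finishes hour 6). That puts its earliest start at hour 6; it finishes at 6 + 5 = hour 11.
Error review cannot begin until flashcard drill (finishes hour 11, plus 3-hour gap → hour 14). It runs from hour 14 to 14 + 5 = hour 19.
After error review (finishes hour 19), group study can start at hour 19 and finishes at hour 27.
Final review needs all of group study (finishes hour 27, plus 3-hour gap → hour 30); error review (finishes hour 19, plus 2-hour gap → hour 21). That puts its earliest start at hour 30; it finishes at 30 + 2 = hour 32.
All tasks are finished once the last one completes. Finish times: Textbook reading at 4, Lecture review at 6, Flashcard drill at 11, Error review at 19, Group study at 27, Final review at 32. The latest is hour 32.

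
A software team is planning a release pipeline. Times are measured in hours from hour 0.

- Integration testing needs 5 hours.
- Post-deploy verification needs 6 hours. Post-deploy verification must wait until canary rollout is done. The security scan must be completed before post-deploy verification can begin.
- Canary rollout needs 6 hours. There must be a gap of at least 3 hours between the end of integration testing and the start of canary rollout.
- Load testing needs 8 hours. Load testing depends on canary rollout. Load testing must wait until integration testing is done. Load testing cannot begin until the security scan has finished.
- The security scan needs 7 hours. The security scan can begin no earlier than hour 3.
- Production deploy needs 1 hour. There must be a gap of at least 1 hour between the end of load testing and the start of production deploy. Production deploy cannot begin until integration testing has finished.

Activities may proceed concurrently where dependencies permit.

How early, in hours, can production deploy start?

23

The security scan cannot begin until its own release at hour 3. It runs from hour 3 to 3 + 7 = hour 10.
Nothing blocks integration testing, so it runs from hour 0 to hour 5.
After integration testing (finishes hour 5, plus 3-hour gap → hour 8), canary rollout can start at hour 8 and finishes at hour 14.
Load testing has to wait for canary rollout (finishes hour 14); integration testing (finishes hour 5); the security scan (finishes hour 10). The latest of these is hour 14, so load testing runs hour 14 to 14 + 8 = hour 22.
Production deploy waits on load testing (finishes hour 22, plus 1-hour gap → hour 23); integration testing (finishes hour 5). The latest of these is hour 23, which is the earliest production deploy can start.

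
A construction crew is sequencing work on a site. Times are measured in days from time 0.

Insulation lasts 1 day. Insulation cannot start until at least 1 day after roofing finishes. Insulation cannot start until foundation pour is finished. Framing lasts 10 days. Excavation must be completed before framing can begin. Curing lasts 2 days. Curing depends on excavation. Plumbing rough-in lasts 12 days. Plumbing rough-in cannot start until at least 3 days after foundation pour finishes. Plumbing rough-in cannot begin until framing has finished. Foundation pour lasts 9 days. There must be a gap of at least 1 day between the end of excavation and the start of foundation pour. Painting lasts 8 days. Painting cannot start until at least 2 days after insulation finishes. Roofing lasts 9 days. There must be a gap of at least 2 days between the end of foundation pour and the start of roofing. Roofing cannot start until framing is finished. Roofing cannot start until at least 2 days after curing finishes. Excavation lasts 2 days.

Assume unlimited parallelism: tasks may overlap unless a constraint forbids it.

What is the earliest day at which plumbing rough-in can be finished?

Excavation can start immediately at day 0; it finishes at day 2.
Framing cannot begin until excavation (finishes day 2). It runs from day 2 to 2 + 10 = day 12.
Foundation pour waits on excavation (finishes day 2, plus 1-day gap → day 3), so it starts at day 3 and finishes at 3 + 9 = day 12.
Plumbing rough-in cannot start until foundation pour (finishes day 12, plus 3-day gap → day 15); framing (finishes day 12). The controlling bound is day 15, so plumbing rough-in finishes at 15 + 12 = day 27.

27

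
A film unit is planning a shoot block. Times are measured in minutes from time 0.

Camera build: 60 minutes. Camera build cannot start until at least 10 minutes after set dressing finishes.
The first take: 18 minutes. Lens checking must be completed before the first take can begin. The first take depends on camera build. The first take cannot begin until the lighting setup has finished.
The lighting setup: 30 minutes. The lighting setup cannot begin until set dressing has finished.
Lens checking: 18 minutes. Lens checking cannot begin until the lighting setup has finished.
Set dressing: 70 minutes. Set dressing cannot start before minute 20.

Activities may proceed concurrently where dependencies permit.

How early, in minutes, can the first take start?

After its own release at minute 20, set dressing can start at minute 20 and finishes at minute 90.
Camera build cannot begin until set dressing (finishes minute 90, plus 10-minute gap → minute 100). It runs from minute 100 to 100 + 60 = minute 160.
The lighting setup cannot begin until set dressing (finishes minute 90). It runs from minute 90 to 90 + 30 = minute 120.
Lens checking cannot begin until the lighting setup (finishes minute 120). It runs from minute 120 to 120 + 18 = minute 138.
The first take waits on lens checking (finishes minute 138); camera build (finishes minute 160); the lighting setup (finishes minute 120). The latest of these is minute 160, which is the earliest the first take can start.

160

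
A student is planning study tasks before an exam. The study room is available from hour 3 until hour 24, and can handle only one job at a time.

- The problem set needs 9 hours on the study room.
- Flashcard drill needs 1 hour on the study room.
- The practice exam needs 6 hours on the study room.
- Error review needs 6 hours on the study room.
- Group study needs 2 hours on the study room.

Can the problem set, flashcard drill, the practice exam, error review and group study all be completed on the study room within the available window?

No

The study room window is 24 − 3 = 21 hours.
Running back to back, the jobs need 9 + 1 + 6 + 6 + 2 = 24 hours on the study room.
Since 24 > 21, they cannot all fit.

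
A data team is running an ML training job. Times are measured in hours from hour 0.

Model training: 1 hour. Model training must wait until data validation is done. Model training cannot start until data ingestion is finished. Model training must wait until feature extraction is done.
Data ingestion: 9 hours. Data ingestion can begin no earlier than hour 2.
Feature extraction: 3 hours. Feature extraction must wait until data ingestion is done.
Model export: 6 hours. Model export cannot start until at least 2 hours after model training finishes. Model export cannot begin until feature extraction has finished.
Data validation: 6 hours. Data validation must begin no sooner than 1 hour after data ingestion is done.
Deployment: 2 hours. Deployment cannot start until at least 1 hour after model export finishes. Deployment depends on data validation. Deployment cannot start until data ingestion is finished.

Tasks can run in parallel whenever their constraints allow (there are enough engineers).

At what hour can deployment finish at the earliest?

30

Data ingestion cannot begin until its own release at hour 2. It runs from hour 2 to 2 + 9 = hour 11.
Feature extraction cannot begin until data ingestion (finishes hour 11). It runs from hour 11 to 11 + 3 = hour 14.
After data ingestion (finishes hour 11, plus 1-hour gap → hour 12), data validation can start at hour 12 and finishes at hour 18.
Model training needs all of data validation (finishes hour 18); data ingestion (finishes hour 11); feature extraction (finishes hour 14). That puts its earliest start at hour 18; it finishes at 18 + 1 = hour 19.
Model export cannot start until model training (finishes hour 19, plus 2-hour gap → hour 21); feature extraction (finishes hour 14). The controlling bound is hour 21, so model export finishes at 21 + 6 = hour 27.
Deployment needs all of model export (finishes hour 27, plus 1-hour gap → hour 28); data validation (finishes hour 18); data ingestion (finishes hour 11). That puts its earliest start at hour 28; it finishes at 28 + 2 = hour 30.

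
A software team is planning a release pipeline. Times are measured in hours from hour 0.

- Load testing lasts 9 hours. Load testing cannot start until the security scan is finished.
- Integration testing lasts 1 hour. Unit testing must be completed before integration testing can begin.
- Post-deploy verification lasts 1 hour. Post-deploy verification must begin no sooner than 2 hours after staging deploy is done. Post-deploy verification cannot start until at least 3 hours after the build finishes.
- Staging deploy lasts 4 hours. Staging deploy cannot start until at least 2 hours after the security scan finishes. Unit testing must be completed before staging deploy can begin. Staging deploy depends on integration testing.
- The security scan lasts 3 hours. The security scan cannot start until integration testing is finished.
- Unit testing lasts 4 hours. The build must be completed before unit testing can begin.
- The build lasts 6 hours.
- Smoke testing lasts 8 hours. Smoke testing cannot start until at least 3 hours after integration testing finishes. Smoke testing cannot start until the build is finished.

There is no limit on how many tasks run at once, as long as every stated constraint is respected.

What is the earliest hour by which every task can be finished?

23

The build has no prerequisites, so it starts at hour 0 and finishes at hour 6.
Unit testing cannot begin until the build (finishes hour 6). It runs from hour 6 to 6 + 4 = hour 10.
Integration testing waits on unit testing (finishes hour 10), so it starts at hour 10 and finishes at 10 + 1 = hour 11.
For smoke testing: integration testing (finishes hour 11, plus 3-hour gap → hour 14); the build (finishes hour 6). Taking the maximum gives a start of hour 14, and it finishes at 14 + 8 = hour 22.
After integration testing (finishes hour 11), the security scan can start at hour 11 and finishes at hour 14.
Load testing waits on the security scan (finishes hour 14), so it starts at hour 14 and finishes at 14 + 9 = hour 23.
Staging deploy cannot start until the security scan (finishes hour 14, plus 2-hour gap → hour 16); unit testing (finishes hour 10); integration testing (finishes hour 11). The controlling bound is hour 16, so staging deploy finishes at 16 + 4 = hour 20.
Post-deploy verification cannot start until staging deploy (finishes hour 20, plus 2-hour gap → hour 22); the build (finishes hour 6, plus 3-hour gap → hour 9). The controlling bound is hour 22, so post-deploy verification finishes at 22 + 1 = hour 23.
All tasks are finished once the last one completes. Finish times: The build at 6, Unit testing at 10, Integration testing at 11, The security scan at 14, Staging deploy at 20, Smoke testing at 22, Load testing at 23, Post-deploy verification at 23. The latest is hour 23.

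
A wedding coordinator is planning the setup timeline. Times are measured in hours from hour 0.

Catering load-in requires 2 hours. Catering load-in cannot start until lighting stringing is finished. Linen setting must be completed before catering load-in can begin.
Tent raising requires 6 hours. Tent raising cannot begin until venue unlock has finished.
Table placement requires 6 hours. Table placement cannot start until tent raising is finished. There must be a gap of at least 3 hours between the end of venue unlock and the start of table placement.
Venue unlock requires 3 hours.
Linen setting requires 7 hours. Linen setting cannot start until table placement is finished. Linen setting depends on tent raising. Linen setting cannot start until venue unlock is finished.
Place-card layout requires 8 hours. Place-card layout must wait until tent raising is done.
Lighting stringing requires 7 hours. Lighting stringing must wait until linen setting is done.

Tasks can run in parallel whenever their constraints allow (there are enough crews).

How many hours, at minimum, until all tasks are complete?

31

Venue unlock has no prerequisites, so it starts at hour 0 and finishes at hour 3.
Tent raising waits on venue unlock (finishes hour 3), so it starts at hour 3 and finishes at 3 + 6 = hour 9.
Place-card layout waits on tent raising (finishes hour 9), so it starts at hour 9 and finishes at 9 + 8 = hour 17.
For table placement: tent raising (finishes hour 9); venue unlock (finishes hour 3, plus 3-hour gap → hour 6). Taking the maximum gives a start of hour 9, and it finishes at 9 + 6 = hour 15.
Linen setting needs all of table placement (finishes hour 15); tent raising (finishes hour 9); venue unlock (finishes hour 3). That puts its earliest start at hour 15; it finishes at 15 + 7 = hour 22.
Lighting stringing cannot begin until linen setting (finishes hour 22). It runs from hour 22 to 22 + 7 = hour 29.
Catering load-in needs all of lighting stringing (finishes hour 29); linen setting (finishes hour 22). That puts its earliest start at hour 29; it finishes at 29 + 2 = hour 31.
All tasks are finished once the last one completes. Finish times: Venue unlock at 3, Tent raising at 9, Table placement at 15, Linen setting at 22, Lighting stringing at 29, Catering load-in at 31, Place-card layout at 17. The latest is hour 31.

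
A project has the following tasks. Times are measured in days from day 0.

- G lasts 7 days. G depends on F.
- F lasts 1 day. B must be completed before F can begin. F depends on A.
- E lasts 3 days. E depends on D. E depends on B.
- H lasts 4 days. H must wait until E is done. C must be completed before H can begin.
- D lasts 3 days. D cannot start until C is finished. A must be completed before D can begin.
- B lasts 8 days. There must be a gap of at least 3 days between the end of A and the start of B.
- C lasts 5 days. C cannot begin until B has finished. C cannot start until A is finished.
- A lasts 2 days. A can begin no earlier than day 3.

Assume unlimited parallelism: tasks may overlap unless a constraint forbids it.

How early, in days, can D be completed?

24

After its own release at day 3, A can start at day 3 and finishes at day 5.
B waits on A (finishes day 5, plus 3-day gap → day 8), so it starts at day 8 and finishes at 8 + 8 = day 16.
C needs all of B (finishes day 16); A (finishes day 5). That puts its earliest start at day 16; it finishes at 16 + 5 = day 21.
D has to wait for C (finishes day 21); A (finishes day 5). The latest of these is day 21, so D runs day 21 to 21 + 3 = day 24.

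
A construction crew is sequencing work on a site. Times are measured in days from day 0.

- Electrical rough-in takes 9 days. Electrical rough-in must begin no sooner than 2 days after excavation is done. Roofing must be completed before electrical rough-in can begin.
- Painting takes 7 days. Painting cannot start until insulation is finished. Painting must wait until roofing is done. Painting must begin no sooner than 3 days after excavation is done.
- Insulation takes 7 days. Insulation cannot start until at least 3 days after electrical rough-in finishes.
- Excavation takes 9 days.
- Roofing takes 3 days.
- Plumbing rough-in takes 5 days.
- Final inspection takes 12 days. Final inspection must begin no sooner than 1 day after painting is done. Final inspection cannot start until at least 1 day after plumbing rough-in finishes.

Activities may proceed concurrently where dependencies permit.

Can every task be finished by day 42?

Nothing blocks plumbing rough-in, so it runs from day 0 to day 5.
Roofing has no prerequisites, so it starts at day 0 and finishes at day 3.
Nothing blocks excavation, so it runs from day 0 to day 9.
Electrical rough-in cannot start until excavation (finishes day 9, plus 2-day gap → day 11); roofing (finishes day 3). The controlling bound is day 11, so electrical rough-in finishes at 11 + 9 = day 20.
After electrical rough-in (finishes day 20, plus 3-day gap → day 23), insulation can start at day 23 and finishes at day 30.
Painting cannot start until insulation (finishes day 30); roofing (finishes day 3); excavation (finishes day 9, plus 3-day gap → day 12). The controlling bound is day 30, so painting finishes at 30 + 7 = day 37.
Final inspection has to wait for painting (finishes day 37, plus 1-day gap → day 38); plumbing rough-in (finishes day 5, plus 1-day gap → day 6). The latest of these is day 38, so final inspection runs day 38 to 38 + 12 = day 50.
The earliest everything can be done is day 50, which is after the deadline of 42, so it is not possible.

No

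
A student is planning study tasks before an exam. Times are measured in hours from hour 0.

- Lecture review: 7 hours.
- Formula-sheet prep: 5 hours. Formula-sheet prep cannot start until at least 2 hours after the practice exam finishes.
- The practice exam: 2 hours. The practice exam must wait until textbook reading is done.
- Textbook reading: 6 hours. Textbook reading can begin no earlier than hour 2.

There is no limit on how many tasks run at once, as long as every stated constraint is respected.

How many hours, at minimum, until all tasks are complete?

17

Lecture review has no prerequisites, so it starts at hour 0 and finishes at hour 7.
Textbook reading cannot begin until its own release at hour 2. It runs from hour 2 to 2 + 6 = hour 8.
The practice exam waits on textbook reading (finishes hour 8), so it starts at hour 8 and finishes at 8 + 2 = hour 10.
After the practice exam (finishes hour 10, plus 2-hour gap → hour 12), formula-sheet prep can start at hour 12 and finishes at hour 17.
All tasks are finished once the last one completes. Finish times: Textbook reading at 8, Lecture review at 7, The practice exam at 10, Formula-sheet prep at 17. The latest is hour 17.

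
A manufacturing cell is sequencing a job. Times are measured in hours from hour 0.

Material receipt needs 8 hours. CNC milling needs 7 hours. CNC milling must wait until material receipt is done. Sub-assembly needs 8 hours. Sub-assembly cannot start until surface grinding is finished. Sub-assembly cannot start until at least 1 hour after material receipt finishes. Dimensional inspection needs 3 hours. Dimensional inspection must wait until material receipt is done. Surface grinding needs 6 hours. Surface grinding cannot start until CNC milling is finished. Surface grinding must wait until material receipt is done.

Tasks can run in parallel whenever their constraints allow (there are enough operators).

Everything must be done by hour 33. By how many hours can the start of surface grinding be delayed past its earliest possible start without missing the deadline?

4

Material receipt can start immediately at hour 0; it finishes at hour 8.
After material receipt (finishes hour 8), CNC milling can start at hour 8 and finishes at hour 15.
Surface grinding needs all of CNC milling (finishes hour 15); material receipt (finishes hour 8). That puts its earliest start at hour 15; it finishes at 15 + 6 = hour 21.

Working backward from the deadline:
Nothing follows sub-assembly; the deadline of hour 33 is its only limit. It must start by 33 − 8 = hour 25.
Since sub-assembly (must start by hour 25) depends on it, surface grinding must finish by hour 25. Backing off its 6-hour duration gives a latest start of hour 19.
So surface grinding can start as early as hour 15 and as late as hour 19, giving 19 − 15 = 4 hours of slack.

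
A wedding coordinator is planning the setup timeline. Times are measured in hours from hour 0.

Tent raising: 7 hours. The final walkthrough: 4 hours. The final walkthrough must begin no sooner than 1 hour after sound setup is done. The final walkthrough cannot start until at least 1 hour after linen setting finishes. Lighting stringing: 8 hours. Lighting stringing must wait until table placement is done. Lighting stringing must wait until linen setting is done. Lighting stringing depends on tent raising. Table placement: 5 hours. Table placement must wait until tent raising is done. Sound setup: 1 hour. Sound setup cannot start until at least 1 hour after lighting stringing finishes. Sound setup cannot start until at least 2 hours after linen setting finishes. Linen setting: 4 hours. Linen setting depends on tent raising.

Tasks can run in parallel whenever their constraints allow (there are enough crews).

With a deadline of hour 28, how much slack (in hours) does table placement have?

1

Tent raising has no prerequisites, so it starts at hour 0 and finishes at hour 7.
After tent raising (finishes hour 7), table placement can start at hour 7 and finishes at hour 12.

Working backward from the deadline:
The final walkthrough must finish by hour 28; it takes 4 hours, so it must start by 28 − 4 = hour 24.
Since the final walkthrough (must start by hour 24, minus 1-hour gap → hour 23) depends on it, sound setup must finish by hour 23. Backing off its 1-hour duration gives a latest start of hour 22.
Lighting stringing has to be done before sound setup (must start by hour 22, minus 1-hour gap → hour 21). That means finishing by hour 21, i.e. starting by 21 − 8 = hour 13.
Table placement has to be done before lighting stringing (must start by hour 13). That means finishing by hour 13, i.e. starting by 13 − 5 = hour 8.
So table placement can start as early as hour 7 and as late as hour 8, giving 8 − 7 = 1 hour of slack.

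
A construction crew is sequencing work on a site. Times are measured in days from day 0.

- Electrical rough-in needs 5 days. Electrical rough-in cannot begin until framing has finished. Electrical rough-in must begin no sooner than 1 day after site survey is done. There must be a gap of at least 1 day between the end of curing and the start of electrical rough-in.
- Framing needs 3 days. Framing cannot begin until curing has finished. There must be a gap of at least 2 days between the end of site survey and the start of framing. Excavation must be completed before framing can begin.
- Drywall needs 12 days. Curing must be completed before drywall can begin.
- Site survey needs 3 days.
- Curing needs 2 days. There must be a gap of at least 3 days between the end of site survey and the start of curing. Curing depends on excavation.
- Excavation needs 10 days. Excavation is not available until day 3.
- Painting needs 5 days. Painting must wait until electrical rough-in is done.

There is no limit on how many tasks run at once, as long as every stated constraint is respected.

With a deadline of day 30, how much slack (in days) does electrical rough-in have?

2

Excavation waits on its own release at day 3, so it starts at day 3 and finishes at 3 + 10 = day 13.
Site survey has no prerequisites, so it starts at day 0 and finishes at day 3.
Curing needs all of site survey (finishes day 3, plus 3-day gap → day 6); excavation (finishes day 13). That puts its earliest start at day 13; it finishes at 13 + 2 = day 15.
Framing cannot start until curing (finishes day 15); site survey (finishes day 3, plus 2-day gap → day 5); excavation (finishes day 13). The controlling bound is day 15, so framing finishes at 15 + 3 = day 18.
Electrical rough-in has to wait for framing (finishes day 18); site survey (finishes day 3, plus 1-day gap → day 4); curing (finishes day 15, plus 1-day gap → day 16). The latest of these is day 18, so electrical rough-in runs day 18 to 18 + 5 = day 23.

Working backward from the deadline:
To finish by day 30, painting (duration 5) must start no later than day 25.
Electrical rough-in feeds into painting (must start by day 25); so electrical rough-in must finish by day 25 and therefore start by day 20.
So electrical rough-in can start as early as day 18 and as late as day 20, giving 20 − 18 = 2 days of slack.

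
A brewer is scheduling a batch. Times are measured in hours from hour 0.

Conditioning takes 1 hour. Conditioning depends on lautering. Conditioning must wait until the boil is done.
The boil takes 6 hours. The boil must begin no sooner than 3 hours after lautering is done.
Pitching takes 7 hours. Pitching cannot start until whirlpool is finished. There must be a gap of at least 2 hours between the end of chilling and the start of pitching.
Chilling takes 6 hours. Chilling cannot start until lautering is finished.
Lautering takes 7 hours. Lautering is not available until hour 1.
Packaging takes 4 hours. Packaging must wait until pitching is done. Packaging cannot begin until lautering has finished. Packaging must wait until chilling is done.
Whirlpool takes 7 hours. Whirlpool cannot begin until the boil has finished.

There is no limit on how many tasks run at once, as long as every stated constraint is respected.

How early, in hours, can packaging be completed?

35

Lautering waits on its own release at hour 1, so it starts at hour 1 and finishes at 1 + 7 = hour 8.
Chilling waits on lautering (finishes hour 8), so it starts at hour 8 and finishes at 8 + 6 = hour 14.
After lautering (finishes hour 8, plus 3-hour gap → hour 11), the boil can start at hour 11 and finishes at hour 17.
Whirlpool cannot begin until the boil (finishes hour 17). It runs from hour 17 to 17 + 7 = hour 24.
Pitching cannot start until whirlpool (finishes hour 24); chilling (finishes hour 14, plus 2-hour gap → hour 16). The controlling bound is hour 24, so pitching finishes at 24 + 7 = hour 31.
For packaging: pitching (finishes hour 31); lautering (finishes hour 8); chilling (finishes hour 14). Taking the maximum gives a start of hour 31, and it finishes at 31 + 4 = hour 35.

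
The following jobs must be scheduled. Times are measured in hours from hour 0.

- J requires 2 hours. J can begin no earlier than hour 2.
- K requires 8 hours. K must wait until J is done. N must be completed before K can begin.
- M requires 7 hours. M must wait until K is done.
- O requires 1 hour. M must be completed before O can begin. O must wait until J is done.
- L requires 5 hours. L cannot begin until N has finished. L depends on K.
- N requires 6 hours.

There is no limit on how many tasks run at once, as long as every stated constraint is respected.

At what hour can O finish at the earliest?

22

N can start immediately at hour 0; it finishes at hour 6.
J cannot begin until its own release at hour 2. It runs from hour 2 to 2 + 2 = hour 4.
K has to wait for J (finishes hour 4); N (finishes hour 6). The latest of these is hour 6, so K runs hour 6 to 6 + 8 = hour 14.
M waits on K (finishes hour 14), so it starts at hour 14 and finishes at 14 + 7 = hour 21.
O cannot start until M (finishes hour 21); J (finishes hour 4). The controlling bound is hour 21, so O finishes at 21 + 1 = hour 22.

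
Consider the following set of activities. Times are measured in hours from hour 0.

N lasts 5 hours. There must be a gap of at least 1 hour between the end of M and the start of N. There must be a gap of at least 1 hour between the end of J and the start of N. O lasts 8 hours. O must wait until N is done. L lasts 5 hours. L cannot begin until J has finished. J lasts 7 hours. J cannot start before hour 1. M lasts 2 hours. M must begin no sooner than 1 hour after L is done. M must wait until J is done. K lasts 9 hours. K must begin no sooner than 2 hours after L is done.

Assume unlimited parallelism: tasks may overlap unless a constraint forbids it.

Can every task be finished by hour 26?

No

After its own release at hour 1, J can start at hour 1 and finishes at hour 8.
After J (finishes hour 8), L can start at hour 8 and finishes at hour 13.
For M: L (finishes hour 13, plus 1-hour gap → hour 14); J (finishes hour 8). Taking the maximum gives a start of hour 14, and it finishes at 14 + 2 = hour 16.
N needs all of M (finishes hour 16, plus 1-hour gap → hour 17); J (finishes hour 8, plus 1-hour gap → hour 9). That puts its earliest start at hour 17; it finishes at 17 + 5 = hour 22.
After N (finishes hour 22), O can start at hour 22 and finishes at hour 30.
K cannot begin until L (finishes hour 13, plus 2-hour gap → hour 15). It runs from hour 15 to 15 + 9 = hour 24.
The earliest everything can be done is hour 30, which is after the deadline of 26, so it is not possible.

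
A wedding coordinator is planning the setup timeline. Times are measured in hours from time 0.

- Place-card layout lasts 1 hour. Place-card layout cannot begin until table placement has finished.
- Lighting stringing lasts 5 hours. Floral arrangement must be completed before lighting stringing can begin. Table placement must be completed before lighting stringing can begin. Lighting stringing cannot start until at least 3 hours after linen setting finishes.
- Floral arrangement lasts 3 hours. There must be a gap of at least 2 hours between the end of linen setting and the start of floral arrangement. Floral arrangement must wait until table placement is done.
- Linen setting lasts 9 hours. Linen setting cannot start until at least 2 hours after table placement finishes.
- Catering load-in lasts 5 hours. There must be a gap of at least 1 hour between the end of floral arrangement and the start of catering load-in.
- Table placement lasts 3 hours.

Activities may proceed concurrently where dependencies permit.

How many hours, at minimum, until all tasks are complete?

Nothing blocks table placement, so it runs from hour 0 to hour 3.
After table placement (finishes hour 3), place-card layout can start at hour 3 and finishes at hour 4.
After table placement (finishes hour 3, plus 2-hour gap → hour 5), linen setting can start at hour 5 and finishes at hour 14.
Floral arrangement cannot start until linen setting (finishes hour 14, plus 2-hour gap → hour 16); table placement (finishes hour 3). The controlling bound is hour 16, so floral arrangement finishes at 16 + 3 = hour 19.
After floral arrangement (finishes hour 19, plus 1-hour gap → hour 20), catering load-in can start at hour 20 and finishes at hour 25.
For lighting stringing: floral arrangement (finishes hour 19); table placement (finishes hour 3); linen setting (finishes hour 14, plus 3-hour gap → hour 17). Taking the maximum gives a start of hour 19, and it finishes at 19 + 5 = hour 24.
All tasks are finished once the last one completes. Finish times: Table placement at 3, Linen setting at 14, Floral arrangement at 19, Lighting stringing at 24, Catering load-in at 25, Place-card layout at 4. The latest is hour 25.

25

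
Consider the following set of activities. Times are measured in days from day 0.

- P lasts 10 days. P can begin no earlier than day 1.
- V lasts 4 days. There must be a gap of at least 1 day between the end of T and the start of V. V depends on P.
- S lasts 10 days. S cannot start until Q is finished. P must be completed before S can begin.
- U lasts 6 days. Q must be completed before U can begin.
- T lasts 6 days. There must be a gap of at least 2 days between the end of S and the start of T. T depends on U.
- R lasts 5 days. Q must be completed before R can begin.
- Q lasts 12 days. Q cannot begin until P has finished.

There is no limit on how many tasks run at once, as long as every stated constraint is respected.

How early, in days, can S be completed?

P cannot begin until its own release at day 1. It runs from day 1 to 1 + 10 = day 11.
After P (finishes day 11), Q can start at day 11 and finishes at day 23.
S cannot start until Q (finishes day 23); P (finishes day 11). The controlling bound is day 23, so S finishes at 23 + 10 = day 33.

33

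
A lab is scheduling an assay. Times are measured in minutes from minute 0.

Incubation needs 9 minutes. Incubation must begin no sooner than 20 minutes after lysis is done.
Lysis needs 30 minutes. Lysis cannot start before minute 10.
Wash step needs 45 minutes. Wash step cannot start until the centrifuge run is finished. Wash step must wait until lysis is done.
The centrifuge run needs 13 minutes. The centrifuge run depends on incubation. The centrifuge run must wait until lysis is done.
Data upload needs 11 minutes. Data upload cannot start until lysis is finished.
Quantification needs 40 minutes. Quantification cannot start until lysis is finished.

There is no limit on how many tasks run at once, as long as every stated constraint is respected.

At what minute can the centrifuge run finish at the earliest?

Lysis waits on its own release at minute 10, so it starts at minute 10 and finishes at 10 + 30 = minute 40.
Incubation waits on lysis (finishes minute 40, plus 20-minute gap → minute 60), so it starts at minute 60 and finishes at 60 + 9 = minute 69.
The centrifuge run cannot start until incubation (finishes minute 69); lysis (finishes minute 40). The controlling bound is minute 69, so the centrifuge run finishes at 69 + 13 = minute 82.

82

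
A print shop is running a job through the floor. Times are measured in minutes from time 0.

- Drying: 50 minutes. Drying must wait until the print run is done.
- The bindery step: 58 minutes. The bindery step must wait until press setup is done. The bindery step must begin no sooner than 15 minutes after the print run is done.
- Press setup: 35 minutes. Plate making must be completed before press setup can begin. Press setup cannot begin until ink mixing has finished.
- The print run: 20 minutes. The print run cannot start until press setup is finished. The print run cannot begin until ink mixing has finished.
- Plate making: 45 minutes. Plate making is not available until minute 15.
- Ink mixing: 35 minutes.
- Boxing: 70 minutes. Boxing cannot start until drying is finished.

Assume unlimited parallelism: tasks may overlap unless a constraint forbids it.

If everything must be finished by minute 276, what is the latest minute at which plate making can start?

56

Boxing has no dependents, so it just needs to finish by minute 276. Starting by 276 − 70 = minute 206 achieves that.
Drying feeds into boxing (must start by minute 206); so drying must finish by minute 206 and therefore start by minute 156.
The bindery step must finish by minute 276; it takes 58 minutes, so it must start by 276 − 58 = minute 218.
The print run has several dependents: drying (must start by minute 156); the bindery step (must start by minute 218, minus 15-minute gap → minute 203). The earliest of those limits is minute 156, so the print run must start by 156 − 20 = minute 136.
Press setup has several dependents: the print run (must start by minute 136); the bindery step (must start by minute 218). The earliest of those limits is minute 136, so press setup must start by 136 − 35 = minute 101.
Plate making feeds into press setup (must start by minute 101); so plate making must finish by minute 101 and therefore start by minute 56.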